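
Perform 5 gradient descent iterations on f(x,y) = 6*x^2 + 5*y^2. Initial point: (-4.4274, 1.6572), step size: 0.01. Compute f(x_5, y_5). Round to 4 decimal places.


Gradient descent on f(x,y) = 6*x^2 + 5*y^2.
Starting point: (-4.4274, 1.6572), alpha = 0.01
Step 1: grad_x = 2*6*-4.4274 = -53.1288, grad_y = 2*5*1.6572 = 16.572
  x_1 = -4.4274 - 0.01*-53.1288 = -3.8961
  y_1 = 1.6572 - 0.01*16.572 = 1.4915
Step 2: grad_x = 2*6*-3.8961 = -46.7533, grad_y = 2*5*1.4915 = 14.9148
  x_2 = -3.8961 - 0.01*-46.7533 = -3.4286
  y_2 = 1.4915 - 0.01*14.9148 = 1.3423
Step 3: grad_x = 2*6*-3.4286 = -41.1429, grad_y = 2*5*1.3423 = 13.4233
  x_3 = -3.4286 - 0.01*-41.1429 = -3.0171
  y_3 = 1.3423 - 0.01*13.4233 = 1.2081
Step 4: grad_x = 2*6*-3.0171 = -36.2058, grad_y = 2*5*1.2081 = 12.081
  x_4 = -3.0171 - 0.01*-36.2058 = -2.6551
  y_4 = 1.2081 - 0.01*12.081 = 1.0873
Step 5: grad_x = 2*6*-2.6551 = -31.8611, grad_y = 2*5*1.0873 = 10.8729
  x_5 = -2.6551 - 0.01*-31.8611 = -2.3365
  y_5 = 1.0873 - 0.01*10.8729 = 0.9786
f(-2.3365, 0.9786) = 6*(-2.3365)^2 + 5*0.9786^2 = 37.5427


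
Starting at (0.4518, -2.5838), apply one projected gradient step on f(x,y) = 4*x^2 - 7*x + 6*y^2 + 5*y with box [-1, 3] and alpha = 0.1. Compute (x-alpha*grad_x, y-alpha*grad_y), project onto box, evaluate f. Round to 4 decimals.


Step 1: Compute gradient at (0.4518, -2.5838).
grad_x = 2*4*0.4518 - 7 = -3.3856
grad_y = 2*6*-2.5838 + 5 = -26.0056
Step 2: Gradient step.
x_raw = 0.4518 - 0.1*-3.3856 = 0.7904
y_raw = -2.5838 - 0.1*-26.0056 = 0.0168
Step 3: Project onto [-1, 3].
x_proj = clip(0.7904) = 0.7904
y_proj = clip(0.0168) = 0.0168
Step 4: Evaluate f.
f(0.7904, 0.0168) = -2.9484


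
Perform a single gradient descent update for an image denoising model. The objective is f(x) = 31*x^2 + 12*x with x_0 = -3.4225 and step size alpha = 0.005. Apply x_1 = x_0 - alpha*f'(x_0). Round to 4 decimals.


We compute the gradient at x_0 and apply the update.
f'(x) = 62*x + 12
f'(-3.4225) = 62*-3.4225 + 12 = -200.195
x_1 = -3.4225 - 0.005*-200.195 = -2.4215


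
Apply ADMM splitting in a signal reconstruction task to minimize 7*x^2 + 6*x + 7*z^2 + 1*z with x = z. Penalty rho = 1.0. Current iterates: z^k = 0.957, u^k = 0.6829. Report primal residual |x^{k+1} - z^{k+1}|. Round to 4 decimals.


ADMM iteration with rho = 1.0, z^k = 0.957, u^k = 0.6829
Step 1: x-update.
Minimize 7*x^2 + 6*x + (1.0/2)*(x - 0.957 + 0.6829)^2
FOC: (2*7 + 1.0)*x = -6 + 1.0*(0.957 - 0.6829)
x^{k+1} = -0.3817
Step 2: z-update.
Minimize 7*z^2 + 1*z + (1.0/2)*(-0.3817 - z + 0.6829)^2
FOC: (2*7 + 1.0)*z = -1 + 1.0*(-0.3817 + 0.6829)
z^{k+1} = -0.0466
Step 3: u-update.
u^{k+1} = 0.6829 - 0.3817 + 0.0466 = 0.3478
Step 4: Primal residual = |-0.3817 + 0.0466| = 0.3351


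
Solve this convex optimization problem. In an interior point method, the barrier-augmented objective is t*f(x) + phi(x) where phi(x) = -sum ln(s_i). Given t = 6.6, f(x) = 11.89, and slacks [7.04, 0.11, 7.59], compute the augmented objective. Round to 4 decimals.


Step 1: Compute log-barrier.
ln values: [1.9516, -2.2073, 2.0268]
phi = -(1.9516 - 2.2073 + 2.0268) = -1.7712
Step 2: Compute augmented objective.
t*f(x) = 6.6*11.89 = 78.474
Total = 78.474 - 1.7712 = 76.7028


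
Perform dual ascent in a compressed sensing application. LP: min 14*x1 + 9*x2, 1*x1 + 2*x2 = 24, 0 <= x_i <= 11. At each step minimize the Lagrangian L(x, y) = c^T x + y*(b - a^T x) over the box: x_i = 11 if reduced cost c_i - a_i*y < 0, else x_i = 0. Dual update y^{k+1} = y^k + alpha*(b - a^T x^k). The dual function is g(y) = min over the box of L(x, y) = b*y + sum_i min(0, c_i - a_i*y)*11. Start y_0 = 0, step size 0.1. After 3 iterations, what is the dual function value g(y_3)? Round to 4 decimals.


Dual ascent for LP: min 14*x1 + 9*x2, 1*x1 + 2*x2 = 24, 0 <= x_i <= 11
Step 1: y^k = 0.0, reduced costs: (14.0, 9.0)
  x^k = (0.0, 0.0), subgradient = b - a^T x = 24.0
  y^{k+1} = 0.0 + 0.1*24.0 = 2.4
Step 2: y^k = 2.4, reduced costs: (11.6, 4.2)
  x^k = (0.0, 0.0), subgradient = b - a^T x = 24.0
  y^{k+1} = 2.4 + 0.1*24.0 = 4.8
Step 3: y^k = 4.8, reduced costs: (9.2, -0.6)
  x^k = (0.0, 11.0), subgradient = b - a^T x = 2.0
  y^{k+1} = 4.8 + 0.1*2.0 = 5.0
Dual objective at y_3 = 5.0: reduced costs (9.0, -1.0), box minimizer x = (0.0, 11.0)
g(y_3) = b*y + (c1 - a1*y)*x1 + (c2 - a2*y)*x2 = 24*5.0 + 9.0*0.0 + (-1.0)*11.0 = 120.0 + 0.0 - 11.0 = 109.0


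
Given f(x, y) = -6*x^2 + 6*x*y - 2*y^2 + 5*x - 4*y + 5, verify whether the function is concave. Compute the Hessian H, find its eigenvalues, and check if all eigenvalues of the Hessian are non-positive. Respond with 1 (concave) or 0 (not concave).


The Hessian of f(x,y) = -6*x^2 + 6*x*y - 2*y^2 + 5*x - 4*y + 5 is:
H = [[-12, 6], [6, -4]]
Trace = -12 - 4 = -16
Determinant = -12*-4 - (6)^2 = 12
Discriminant = (-16)^2 - 4*12 = 208.0
Eigenvalues: lambda_1 = -15.2111, lambda_2 = -0.7889
The function is concave.

1


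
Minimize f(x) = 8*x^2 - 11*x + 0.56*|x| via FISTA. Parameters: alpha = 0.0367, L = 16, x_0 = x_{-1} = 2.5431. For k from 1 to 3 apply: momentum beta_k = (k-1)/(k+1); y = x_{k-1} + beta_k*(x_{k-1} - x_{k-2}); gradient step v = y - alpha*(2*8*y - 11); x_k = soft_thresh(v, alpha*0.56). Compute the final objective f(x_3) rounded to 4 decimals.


FISTA on f(x) = 8*x^2 - 11*x + 0.56*|x|
L = 16, alpha = 0.0367
Iteration 1: beta = 0.0, y = 2.5431 + 0.0*(2.5431 - 2.5431) = 2.5431
  grad(y) = 29.6896, v = y - alpha*grad = 1.4535
  prox(v) = soft_thresh(1.4535, 0.0206) = 1.4329
Iteration 2: beta = 0.3333, y = 1.4329 + 0.3333*(1.4329 - 2.5431) = 1.0629
  grad(y) = 6.0062, v = y - alpha*grad = 0.8425
  prox(v) = soft_thresh(0.8425, 0.0206) = 0.8219
Iteration 3: beta = 0.5, y = 0.8219 + 0.5*(0.8219 - 1.4329) = 0.5164
  grad(y) = -2.7377, v = y - alpha*grad = 0.6169
  prox(v) = soft_thresh(0.6169, 0.0206) = 0.5963
f(x_3) = 8*0.5963^2 - 11*0.5963 + 0.56*|0.5963| = -3.3808


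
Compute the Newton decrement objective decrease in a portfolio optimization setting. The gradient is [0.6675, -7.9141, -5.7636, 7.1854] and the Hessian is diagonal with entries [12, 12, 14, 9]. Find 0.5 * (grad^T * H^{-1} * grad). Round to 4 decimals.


Step 1: H is diagonal, so H^(-1) * g = [0.0556, -0.6595, -0.4117, 0.7984].
Step 2: g^T H^(-1) g = sum_i g_i^2 / H_ii
  = (0.6675)^2/12 + (-7.9141)^2/12 + (-5.7636)^2/14 + (7.1854)^2/9
  = 0.0371 + 5.2194 + 2.3728 + 5.7367 = 13.366
Step 3: Objective decrease = 0.5 * g^T H^(-1) g = 6.683


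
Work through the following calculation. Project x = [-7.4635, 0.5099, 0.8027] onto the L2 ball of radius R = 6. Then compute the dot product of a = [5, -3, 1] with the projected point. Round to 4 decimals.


Step 1: Compute ||x|| (intermediates to 6 decimals).
||x|| = sqrt((-7.4635)^2 + 0.5099^2 + 0.8027^2) = 7.523839
Step 2: Project.
Since ||x|| > R, scale = R/||x|| = 6/7.523839 = 0.797465, proj(x) = scale * x
proj(x) = [-5.95188, 0.406627, 0.640125]
Step 3: Dot product.
a^T * proj(x) = 5*(-5.95188) - 3*0.406627 + 1*0.640125 = -30.3392


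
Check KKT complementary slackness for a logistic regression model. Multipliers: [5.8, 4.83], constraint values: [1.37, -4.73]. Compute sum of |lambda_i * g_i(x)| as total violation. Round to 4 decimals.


KKT complementary slackness check:
lambda_1 * g_1 = 5.8 * 1.37 = 7.946
lambda_2 * g_2 = 4.83 * -4.73 = -22.8459
Total violation = 7.946 + 22.8459 = 30.7919


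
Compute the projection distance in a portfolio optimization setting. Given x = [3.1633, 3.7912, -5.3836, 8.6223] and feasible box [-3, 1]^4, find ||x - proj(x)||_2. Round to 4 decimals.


Project each component onto [-3, 1].
clip(3.1633) = 1.0, clip(3.7912) = 1.0, clip(-5.3836) = -3.0, clip(8.6223) = 1.0
Projection = [1.0, 1.0, -3.0, 1.0]
Squared diffs: [4.6799, 7.7908, 5.6815, 58.0995]
Distance = sqrt(76.2517) = 8.7322


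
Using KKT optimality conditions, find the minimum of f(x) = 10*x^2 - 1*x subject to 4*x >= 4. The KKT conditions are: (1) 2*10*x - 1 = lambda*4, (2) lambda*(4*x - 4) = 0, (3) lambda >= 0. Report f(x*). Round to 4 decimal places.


Step 1: Try lambda = 0 (constraint inactive).
x_unc = 1/(2*10) = 0.05
Check: 4*0.05 = 0.2 < 4 -- violated!
Step 2: Constraint must be active: 4*x = 4
x* = 4/4 = 1.0
lambda = (2*10*1.0 - 1)/4 = 4.75
Step 3: Compute optimal value.
f(x*) = 10*1.0^2 - 1*1.0 = 9.0


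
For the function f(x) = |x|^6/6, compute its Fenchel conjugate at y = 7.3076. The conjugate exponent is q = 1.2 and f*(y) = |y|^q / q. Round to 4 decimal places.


The conjugate exponent q satisfies 1/p + 1/q = 1.
p = 6, so q = 6/(6 - 1) = 1.2
|y|^q = 7.3076^1.2 = 10.8775
f*(7.3076) = 10.8775 / 1.2 = 9.0646


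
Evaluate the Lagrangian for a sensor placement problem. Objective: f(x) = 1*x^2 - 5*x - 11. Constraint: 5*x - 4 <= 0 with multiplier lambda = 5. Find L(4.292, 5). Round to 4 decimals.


Step 1: Evaluate f(x).
f(4.292) = 1*4.292^2 - 5*4.292 - 11 = -14.0387
Step 2: Evaluate g(x).
g(4.292) = 5*4.292 - 4 = 17.46
Step 3: Compute Lagrangian.
L = -14.0387 + 5*17.46 = 73.2613


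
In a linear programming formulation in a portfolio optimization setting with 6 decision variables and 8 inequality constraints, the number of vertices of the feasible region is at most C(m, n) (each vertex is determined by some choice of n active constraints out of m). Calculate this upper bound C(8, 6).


Each vertex corresponds to some choice of n active constraints out of m, so the number of vertices is at most C(m, n) = m! / (n!(m-n)!).
m = 8, n = 6
Numerator: 8 * 7 * 6 * 5 * 4 * 3
Denominator: 6! = 720
C(8, 6) = 28


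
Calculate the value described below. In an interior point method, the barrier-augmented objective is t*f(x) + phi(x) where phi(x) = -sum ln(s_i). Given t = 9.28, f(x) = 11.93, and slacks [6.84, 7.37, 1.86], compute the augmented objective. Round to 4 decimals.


Step 1: Compute log-barrier.
ln values: [1.9228, 1.9974, 0.6206]
phi = -(1.9228 + 1.9974 + 0.6206) = -4.5408
Step 2: Compute augmented objective.
t*f(x) = 9.28*11.93 = 110.7104
Total = 110.7104 - 4.5408 = 106.1696


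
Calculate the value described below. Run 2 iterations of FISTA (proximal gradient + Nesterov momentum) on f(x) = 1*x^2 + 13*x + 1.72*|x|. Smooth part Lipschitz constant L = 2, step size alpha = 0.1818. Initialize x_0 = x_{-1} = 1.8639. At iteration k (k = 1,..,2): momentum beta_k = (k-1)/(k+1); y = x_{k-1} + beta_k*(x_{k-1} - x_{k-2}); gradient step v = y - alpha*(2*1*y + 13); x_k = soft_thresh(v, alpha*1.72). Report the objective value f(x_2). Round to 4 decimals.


FISTA on f(x) = 1*x^2 + 13*x + 1.72*|x|
L = 2, alpha = 0.1818
Iteration 1: beta = 0.0, y = 1.8639 + 0.0*(1.8639 - 1.8639) = 1.8639
  grad(y) = 16.7278, v = y - alpha*grad = -1.1772
  prox(v) = soft_thresh(-1.1772, 0.3127) = -0.8645
Iteration 2: beta = 0.3333, y = -0.8645 + 0.3333*(-0.8645 - 1.8639) = -1.774
  grad(y) = 9.452, v = y - alpha*grad = -3.4924
  prox(v) = soft_thresh(-3.4924, 0.3127) = -3.1797
f(x_2) = 1*(-3.1797)^2 + 13*(-3.1797) + 1.72*|-3.1797| = -25.7564


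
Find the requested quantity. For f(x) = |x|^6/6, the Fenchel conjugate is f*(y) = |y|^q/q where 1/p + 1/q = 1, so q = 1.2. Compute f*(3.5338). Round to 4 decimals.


The conjugate exponent q satisfies 1/p + 1/q = 1.
p = 6, so q = 6/(6 - 1) = 1.2
|y|^q = 3.5338^1.2 = 4.5487
f*(3.5338) = 4.5487 / 1.2 = 3.7906


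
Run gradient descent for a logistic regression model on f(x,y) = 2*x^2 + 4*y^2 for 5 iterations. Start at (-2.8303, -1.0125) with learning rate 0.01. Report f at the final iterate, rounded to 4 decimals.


Gradient descent on f(x,y) = 2*x^2 + 4*y^2.
Starting point: (-2.8303, -1.0125), alpha = 0.01
Step 1: grad_x = 2*2*-2.8303 = -11.3212, grad_y = 2*4*-1.0125 = -8.1
  x_1 = -2.8303 - 0.01*-11.3212 = -2.7171
  y_1 = -1.0125 - 0.01*-8.1 = -0.9315
Step 2: grad_x = 2*2*-2.7171 = -10.8684, grad_y = 2*4*-0.9315 = -7.452
  x_2 = -2.7171 - 0.01*-10.8684 = -2.6084
  y_2 = -0.9315 - 0.01*-7.452 = -0.857
Step 3: grad_x = 2*2*-2.6084 = -10.4336, grad_y = 2*4*-0.857 = -6.8558
  x_3 = -2.6084 - 0.01*-10.4336 = -2.5041
  y_3 = -0.857 - 0.01*-6.8558 = -0.7884
Step 4: grad_x = 2*2*-2.5041 = -10.0163, grad_y = 2*4*-0.7884 = -6.3074
  x_4 = -2.5041 - 0.01*-10.0163 = -2.4039
  y_4 = -0.7884 - 0.01*-6.3074 = -0.7253
Step 5: grad_x = 2*2*-2.4039 = -9.6156, grad_y = 2*4*-0.7253 = -5.8028
  x_5 = -2.4039 - 0.01*-9.6156 = -2.3077
  y_5 = -0.7253 - 0.01*-5.8028 = -0.6673
f(-2.3077, -0.6673) = 2*(-2.3077)^2 + 4*(-0.6673)^2 = 12.4327


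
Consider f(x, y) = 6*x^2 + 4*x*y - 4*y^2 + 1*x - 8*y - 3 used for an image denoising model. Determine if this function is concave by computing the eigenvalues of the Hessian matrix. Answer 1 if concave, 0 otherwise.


The Hessian of f(x,y) = 6*x^2 + 4*x*y - 4*y^2 + 1*x - 8*y - 3 is:
H = [[12, 4], [4, -8]]
Trace = 12 - 8 = 4
Determinant = 12*-8 - (4)^2 = -112
Discriminant = (4)^2 - 4*-112 = 464.0
Eigenvalues: lambda_1 = -8.7703, lambda_2 = 12.7703
The function is not concave.

0


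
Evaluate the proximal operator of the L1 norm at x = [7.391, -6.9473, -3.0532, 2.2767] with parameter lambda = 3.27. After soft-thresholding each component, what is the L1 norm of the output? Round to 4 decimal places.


Soft-thresholding with lambda = 3.27:
prox(7.391) = sign(7.391)*max(|7.391| - 3.27, 0) = 4.121
prox(-6.9473) = sign(-6.9473)*max(|-6.9473| - 3.27, 0) = -3.6773
prox(-3.0532) = sign(-3.0532)*max(|-3.0532| - 3.27, 0) = 0.0
prox(2.2767) = sign(2.2767)*max(|2.2767| - 3.27, 0) = 0.0
prox(x) = [4.121, -3.6773, 0.0, 0.0]
||prox(x)||_1 = 4.121 + 3.6773 + 0.0 + 0.0 = 7.7983


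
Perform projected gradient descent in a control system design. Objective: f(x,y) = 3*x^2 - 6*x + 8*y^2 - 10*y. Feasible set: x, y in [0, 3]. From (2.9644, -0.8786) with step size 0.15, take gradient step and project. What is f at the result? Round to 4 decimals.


Step 1: Compute gradient at (2.9644, -0.8786).
grad_x = 2*3*2.9644 - 6 = 11.7864
grad_y = 2*8*-0.8786 - 10 = -24.0576
Step 2: Gradient step.
x_raw = 2.9644 - 0.15*11.7864 = 1.1964
y_raw = -0.8786 - 0.15*-24.0576 = 2.73
Step 3: Project onto [0, 3].
x_proj = clip(1.1964) = 1.1964
y_proj = clip(2.73) = 2.73
Step 4: Evaluate f.
f(1.1964, 2.73) = 29.4403


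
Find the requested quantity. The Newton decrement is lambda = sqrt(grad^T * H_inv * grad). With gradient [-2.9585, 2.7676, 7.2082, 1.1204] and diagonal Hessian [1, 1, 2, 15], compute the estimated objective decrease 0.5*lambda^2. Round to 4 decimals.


Step 1: H is diagonal, so H^(-1) * g = [-2.9585, 2.7676, 3.6041, 0.0747].
Step 2: g^T H^(-1) g = sum_i g_i^2 / H_ii
  = (-2.9585)^2/1 + (2.7676)^2/1 + (7.2082)^2/2 + (1.1204)^2/15
  = 8.7527 + 7.6596 + 25.9791 + 0.0837 = 42.4751
Step 3: Objective decrease = 0.5 * g^T H^(-1) g = 21.2375


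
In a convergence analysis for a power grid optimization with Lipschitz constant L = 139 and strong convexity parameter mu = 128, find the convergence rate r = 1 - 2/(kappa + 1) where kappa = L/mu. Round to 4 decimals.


Step 1: Compute the condition number.
kappa = L/mu = 139/128 = 1.0859
Step 2: Compute the convergence rate.
r = 1 - 2/(kappa + 1) = 1 - 2*mu/(L + mu) = (L - mu)/(L + mu) = 11/267 = 0.0412


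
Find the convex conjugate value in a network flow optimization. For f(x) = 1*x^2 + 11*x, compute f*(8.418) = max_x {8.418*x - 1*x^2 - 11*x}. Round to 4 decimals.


f*(y) = sup_x {y*x - a*x^2 - b*x} = sup_x {(y-b)*x - a*x^2}
FOC: (y - b) - 2a*x = 0 => x* = (y - b)/(2a)
x* = (8.418 - 11)/(2*1) = -1.291
f*(8.418) = (y-b)^2/(4a) = (8.418 - 11)^2/(4*1)
= 6.6667/4 = 1.6667


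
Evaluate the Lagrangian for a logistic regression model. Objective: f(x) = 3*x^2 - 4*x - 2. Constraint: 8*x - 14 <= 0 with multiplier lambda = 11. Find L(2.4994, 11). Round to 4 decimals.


Step 1: Evaluate f(x).
f(2.4994) = 3*2.4994^2 - 4*2.4994 - 2 = 6.7434
Step 2: Evaluate g(x).
g(2.4994) = 8*2.4994 - 14 = 5.9952
Step 3: Compute Lagrangian.
L = 6.7434 + 11*5.9952 = 72.6906


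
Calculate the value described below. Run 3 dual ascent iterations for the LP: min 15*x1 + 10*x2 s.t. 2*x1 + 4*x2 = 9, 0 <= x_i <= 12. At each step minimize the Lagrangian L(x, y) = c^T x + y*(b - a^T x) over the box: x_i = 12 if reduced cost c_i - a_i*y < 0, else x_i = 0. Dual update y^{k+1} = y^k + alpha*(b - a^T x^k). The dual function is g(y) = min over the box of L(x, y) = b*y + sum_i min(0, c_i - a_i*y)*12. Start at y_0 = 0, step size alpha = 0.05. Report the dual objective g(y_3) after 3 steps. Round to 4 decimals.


Dual ascent for LP: min 15*x1 + 10*x2, 2*x1 + 4*x2 = 9, 0 <= x_i <= 12
Step 1: y^k = 0.0, reduced costs: (15.0, 10.0)
  x^k = (0.0, 0.0), subgradient = b - a^T x = 9.0
  y^{k+1} = 0.0 + 0.05*9.0 = 0.45
Step 2: y^k = 0.45, reduced costs: (14.1, 8.2)
  x^k = (0.0, 0.0), subgradient = b - a^T x = 9.0
  y^{k+1} = 0.45 + 0.05*9.0 = 0.9
Step 3: y^k = 0.9, reduced costs: (13.2, 6.4)
  x^k = (0.0, 0.0), subgradient = b - a^T x = 9.0
  y^{k+1} = 0.9 + 0.05*9.0 = 1.35
Dual objective at y_3 = 1.35: reduced costs (12.3, 4.6), box minimizer x = (0.0, 0.0)
g(y_3) = b*y + (c1 - a1*y)*x1 + (c2 - a2*y)*x2 = 9*1.35 + 12.3*0.0 + 4.6*0.0 = 12.15 + 0.0 + 0.0 = 12.15


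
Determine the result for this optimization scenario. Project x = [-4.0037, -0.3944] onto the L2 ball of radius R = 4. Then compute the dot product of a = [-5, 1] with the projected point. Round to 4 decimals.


Step 1: Compute ||x|| (intermediates to 6 decimals).
||x|| = sqrt((-4.0037)^2 + (-0.3944)^2) = 4.023079
Step 2: Project.
Since ||x|| > R, scale = R/||x|| = 4/4.023079 = 0.994263, proj(x) = scale * x
proj(x) = [-3.980731, -0.392137]
Step 3: Dot product.
a^T * proj(x) = -5*(-3.980731) + 1*(-0.392137) = 19.5115


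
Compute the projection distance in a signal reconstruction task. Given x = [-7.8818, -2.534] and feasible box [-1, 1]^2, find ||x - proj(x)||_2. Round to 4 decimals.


Project each component onto [-1, 1].
clip(-7.8818) = -1.0, clip(-2.534) = -1.0
Projection = [-1.0, -1.0]
Squared diffs: [47.3592, 2.3532]
Distance = sqrt(49.7124) = 7.0507


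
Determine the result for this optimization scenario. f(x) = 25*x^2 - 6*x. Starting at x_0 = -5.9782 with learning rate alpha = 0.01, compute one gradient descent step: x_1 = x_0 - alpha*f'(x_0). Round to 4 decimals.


We compute the gradient at x_0 and apply the update.
f'(x) = 50*x - 6
f'(-5.9782) = 50*-5.9782 - 6 = -304.91
x_1 = -5.9782 - 0.01*-304.91 = -2.9291


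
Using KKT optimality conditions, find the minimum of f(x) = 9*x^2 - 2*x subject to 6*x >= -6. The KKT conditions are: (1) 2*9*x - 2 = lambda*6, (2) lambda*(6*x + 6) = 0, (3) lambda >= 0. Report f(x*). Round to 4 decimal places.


Step 1: Try lambda = 0 (constraint inactive).
Stationarity: 2*9*x - 2 = 0
x* = 2/(2*9) = 1/9 = 0.1111 (rounded; the exact value 1/9 is used below)
Check constraint: 6*0.1111 = 0.6666 >= -6 -- satisfied.
Step 2: Compute optimal value.
f(x*) = 9*(1/9)^2 - 2*(1/9) = -0.1111


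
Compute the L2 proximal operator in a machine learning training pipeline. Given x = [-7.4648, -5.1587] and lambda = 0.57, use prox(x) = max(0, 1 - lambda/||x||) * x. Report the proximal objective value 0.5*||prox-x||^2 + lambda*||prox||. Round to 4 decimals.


Step 1: Compute ||x||.
||x|| = 9.0739
Step 2: Compute scaling factor.
scale = max(0, 1 - 0.57/9.0739) = 0.9372
Step 3: prox(x) = [-6.9959, -4.8346]
||prox(x)|| = 8.5039
Step 4: Proximal objective.
0.5*||prox-x||^2 = 0.1625
lambda*||prox|| = 4.8472
Total = 5.0097


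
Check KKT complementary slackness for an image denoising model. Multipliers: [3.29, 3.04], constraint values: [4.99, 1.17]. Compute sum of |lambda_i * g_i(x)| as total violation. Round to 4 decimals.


KKT complementary slackness check:
lambda_1 * g_1 = 3.29 * 4.99 = 16.4171
lambda_2 * g_2 = 3.04 * 1.17 = 3.5568
Total violation = 16.4171 + 3.5568 = 19.9739


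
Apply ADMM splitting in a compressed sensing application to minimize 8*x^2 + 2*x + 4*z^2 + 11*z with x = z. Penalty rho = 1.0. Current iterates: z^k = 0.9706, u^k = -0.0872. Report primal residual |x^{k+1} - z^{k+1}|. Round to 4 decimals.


ADMM iteration with rho = 1.0, z^k = 0.9706, u^k = -0.0872
Step 1: x-update.
Minimize 8*x^2 + 2*x + (1.0/2)*(x - 0.9706 - 0.0872)^2
FOC: (2*8 + 1.0)*x = -2 + 1.0*(0.9706 + 0.0872)
x^{k+1} = -0.0554
Step 2: z-update.
Minimize 4*z^2 + 11*z + (1.0/2)*(-0.0554 - z - 0.0872)^2
FOC: (2*4 + 1.0)*z = -11 + 1.0*(-0.0554 - 0.0872)
z^{k+1} = -1.2381
Step 3: u-update.
u^{k+1} = -0.0872 - 0.0554 + 1.2381 = 1.0954
Step 4: Primal residual = |-0.0554 + 1.2381| = 1.1826


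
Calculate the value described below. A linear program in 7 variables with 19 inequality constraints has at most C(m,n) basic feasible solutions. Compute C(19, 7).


Each vertex corresponds to some choice of n active constraints out of m, so the number of vertices is at most C(m, n) = m! / (n!(m-n)!).
m = 19, n = 7
Numerator: 19 * 18 * 17 * 16 * 15 * 14 * 13
Denominator: 7! = 5040
C(19, 7) = 50388


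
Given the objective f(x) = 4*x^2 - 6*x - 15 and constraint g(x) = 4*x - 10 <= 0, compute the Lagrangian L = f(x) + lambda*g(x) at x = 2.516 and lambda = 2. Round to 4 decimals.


Step 1: Evaluate f(x).
f(2.516) = 4*2.516^2 - 6*2.516 - 15 = -4.775
Step 2: Evaluate g(x).
g(2.516) = 4*2.516 - 10 = 0.064
Step 3: Compute Lagrangian.
L = -4.775 + 2*0.064 = -4.647


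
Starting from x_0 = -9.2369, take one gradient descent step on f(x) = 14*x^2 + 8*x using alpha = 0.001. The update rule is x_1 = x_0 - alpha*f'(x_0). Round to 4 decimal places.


We compute the gradient at x_0 and apply the update.
f'(x) = 28*x + 8
f'(-9.2369) = 28*-9.2369 + 8 = -250.6332
x_1 = -9.2369 - 0.001*-250.6332 = -8.9863


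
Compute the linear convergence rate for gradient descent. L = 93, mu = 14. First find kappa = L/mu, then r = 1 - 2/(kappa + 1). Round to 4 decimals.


Step 1: Compute the condition number.
kappa = L/mu = 93/14 = 6.6429
Step 2: Compute the convergence rate.
r = 1 - 2/(kappa + 1) = 1 - 2*mu/(L + mu) = (L - mu)/(L + mu) = 79/107 = 0.7383


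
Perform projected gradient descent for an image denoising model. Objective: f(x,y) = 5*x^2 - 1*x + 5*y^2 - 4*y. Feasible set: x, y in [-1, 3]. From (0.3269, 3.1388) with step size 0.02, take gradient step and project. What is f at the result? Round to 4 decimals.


Step 1: Compute gradient at (0.3269, 3.1388).
grad_x = 2*5*0.3269 - 1 = 2.269
grad_y = 2*5*3.1388 - 4 = 27.388
Step 2: Gradient step.
x_raw = 0.3269 - 0.02*2.269 = 0.2815
y_raw = 3.1388 - 0.02*27.388 = 2.591
Step 3: Project onto [-1, 3].
x_proj = clip(0.2815) = 0.2815
y_proj = clip(2.591) = 2.591
Step 4: Evaluate f.
f(0.2815, 2.591) = 23.318


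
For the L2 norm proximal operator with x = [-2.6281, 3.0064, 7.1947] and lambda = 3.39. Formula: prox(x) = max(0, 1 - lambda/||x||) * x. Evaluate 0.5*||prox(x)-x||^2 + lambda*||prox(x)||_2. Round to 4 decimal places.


Step 1: Compute ||x||.
||x|| = 8.2286
Step 2: Compute scaling factor.
scale = max(0, 1 - 3.39/8.2286) = 0.588
Step 3: prox(x) = [-1.5454, 1.7678, 4.2306]
||prox(x)|| = 4.8386
Step 4: Proximal objective.
0.5*||prox-x||^2 = 5.7461
lambda*||prox|| = 16.4029
Total = 22.1487


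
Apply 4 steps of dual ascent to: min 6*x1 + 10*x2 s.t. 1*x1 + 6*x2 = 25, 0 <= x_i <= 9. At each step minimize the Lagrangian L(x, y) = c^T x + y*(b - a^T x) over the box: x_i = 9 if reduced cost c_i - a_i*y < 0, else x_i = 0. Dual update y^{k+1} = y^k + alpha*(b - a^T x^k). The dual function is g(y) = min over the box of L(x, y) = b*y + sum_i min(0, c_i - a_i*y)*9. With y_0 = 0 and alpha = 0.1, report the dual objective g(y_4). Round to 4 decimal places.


Dual ascent for LP: min 6*x1 + 10*x2, 1*x1 + 6*x2 = 25, 0 <= x_i <= 9
Step 1: y^k = 0.0, reduced costs: (6.0, 10.0)
  x^k = (0.0, 0.0), subgradient = b - a^T x = 25.0
  y^{k+1} = 0.0 + 0.1*25.0 = 2.5
Step 2: y^k = 2.5, reduced costs: (3.5, -5.0)
  x^k = (0.0, 9.0), subgradient = b - a^T x = -29.0
  y^{k+1} = 2.5 + 0.1*-29.0 = -0.4
Step 3: y^k = -0.4, reduced costs: (6.4, 12.4)
  x^k = (0.0, 0.0), subgradient = b - a^T x = 25.0
  y^{k+1} = -0.4 + 0.1*25.0 = 2.1
Step 4: y^k = 2.1, reduced costs: (3.9, -2.6)
  x^k = (0.0, 9.0), subgradient = b - a^T x = -29.0
  y^{k+1} = 2.1 + 0.1*-29.0 = -0.8
Dual objective at y_4 = -0.8: reduced costs (6.8, 14.8), box minimizer x = (0.0, 0.0)
g(y_4) = b*y + (c1 - a1*y)*x1 + (c2 - a2*y)*x2 = 25*(-0.8) + 6.8*0.0 + 14.8*0.0 = -20.0 + 0.0 + 0.0 = -20.0


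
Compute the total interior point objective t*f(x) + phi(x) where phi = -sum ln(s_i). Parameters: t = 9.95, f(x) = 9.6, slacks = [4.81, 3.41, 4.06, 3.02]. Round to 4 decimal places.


Step 1: Compute log-barrier.
ln values: [1.5707, 1.2267, 1.4012, 1.1053]
phi = -(1.5707 + 1.2267 + 1.4012 + 1.1053) = -5.3038
Step 2: Compute augmented objective.
t*f(x) = 9.95*9.6 = 95.52
Total = 95.52 - 5.3038 = 90.2162


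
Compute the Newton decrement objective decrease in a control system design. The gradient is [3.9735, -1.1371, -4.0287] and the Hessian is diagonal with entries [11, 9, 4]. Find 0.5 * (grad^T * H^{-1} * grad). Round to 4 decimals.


Step 1: H is diagonal, so H^(-1) * g = [0.3612, -0.1263, -1.0072].
Step 2: g^T H^(-1) g = sum_i g_i^2 / H_ii
  = (3.9735)^2/11 + (-1.1371)^2/9 + (-4.0287)^2/4
  = 1.4353 + 0.1437 + 4.0576 = 5.6366
Step 3: Objective decrease = 0.5 * g^T H^(-1) g = 2.8183


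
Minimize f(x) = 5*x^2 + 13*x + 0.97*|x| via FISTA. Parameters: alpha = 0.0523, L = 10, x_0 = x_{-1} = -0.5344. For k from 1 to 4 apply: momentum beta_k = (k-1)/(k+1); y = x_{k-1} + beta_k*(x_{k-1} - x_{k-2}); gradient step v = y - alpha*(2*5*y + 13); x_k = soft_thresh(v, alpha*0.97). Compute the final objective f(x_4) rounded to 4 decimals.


FISTA on f(x) = 5*x^2 + 13*x + 0.97*|x|
L = 10, alpha = 0.0523
Iteration 1: beta = 0.0, y = -0.5344 + 0.0*(-0.5344 + 0.5344) = -0.5344
  grad(y) = 7.656, v = y - alpha*grad = -0.9348
  prox(v) = soft_thresh(-0.9348, 0.0507) = -0.8841
Iteration 2: beta = 0.3333, y = -0.8841 + 0.3333*(-0.8841 + 0.5344) = -1.0006
  grad(y) = 2.9936, v = y - alpha*grad = -1.1572
  prox(v) = soft_thresh(-1.1572, 0.0507) = -1.1065
Iteration 3: beta = 0.5, y = -1.1065 + 0.5*(-1.1065 + 0.8841) = -1.2177
  grad(y) = 0.8233, v = y - alpha*grad = -1.2607
  prox(v) = soft_thresh(-1.2607, 0.0507) = -1.21
Iteration 4: beta = 0.6, y = -1.21 + 0.6*(-1.21 + 1.1065) = -1.2721
  grad(y) = 0.2789, v = y - alpha*grad = -1.2867
  prox(v) = soft_thresh(-1.2867, 0.0507) = -1.236
f(x_4) = 5*(-1.236)^2 + 13*(-1.236) + 0.97*|-1.236| = -7.2306


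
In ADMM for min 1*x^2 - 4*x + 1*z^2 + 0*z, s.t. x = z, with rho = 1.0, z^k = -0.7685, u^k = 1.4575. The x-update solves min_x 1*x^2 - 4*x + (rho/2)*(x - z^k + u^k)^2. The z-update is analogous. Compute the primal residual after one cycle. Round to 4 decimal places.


ADMM iteration with rho = 1.0, z^k = -0.7685, u^k = 1.4575
Step 1: x-update.
Minimize 1*x^2 - 4*x + (1.0/2)*(x + 0.7685 + 1.4575)^2
FOC: (2*1 + 1.0)*x = 4 + 1.0*(-0.7685 - 1.4575)
x^{k+1} = 0.5913
Step 2: z-update.
Minimize 1*z^2 + 0*z + (1.0/2)*(0.5913 - z + 1.4575)^2
FOC: (2*1 + 1.0)*z = 0 + 1.0*(0.5913 + 1.4575)
z^{k+1} = 0.6829
Step 3: u-update.
u^{k+1} = 1.4575 + 0.5913 - 0.6829 = 1.3659
Step 4: Primal residual = |0.5913 - 0.6829| = 0.0916


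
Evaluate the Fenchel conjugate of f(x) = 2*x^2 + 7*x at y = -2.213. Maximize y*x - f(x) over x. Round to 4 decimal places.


f*(y) = sup_x {y*x - a*x^2 - b*x} = sup_x {(y-b)*x - a*x^2}
FOC: (y - b) - 2a*x = 0 => x* = (y - b)/(2a)
x* = (-2.213 - 7)/(2*2) = -2.3033
f*(-2.213) = (y-b)^2/(4a) = (-2.213 - 7)^2/(4*2)
= 84.8794/8 = 10.6099


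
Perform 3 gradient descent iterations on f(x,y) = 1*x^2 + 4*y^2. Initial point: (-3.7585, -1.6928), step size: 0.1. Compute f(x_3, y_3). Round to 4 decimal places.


Gradient descent on f(x,y) = 1*x^2 + 4*y^2.
Starting point: (-3.7585, -1.6928), alpha = 0.1
Step 1: grad_x = 2*1*-3.7585 = -7.517, grad_y = 2*4*-1.6928 = -13.5424
  x_1 = -3.7585 - 0.1*-7.517 = -3.0068
  y_1 = -1.6928 - 0.1*-13.5424 = -0.3386
Step 2: grad_x = 2*1*-3.0068 = -6.0136, grad_y = 2*4*-0.3386 = -2.7085
  x_2 = -3.0068 - 0.1*-6.0136 = -2.4054
  y_2 = -0.3386 - 0.1*-2.7085 = -0.0677
Step 3: grad_x = 2*1*-2.4054 = -4.8109, grad_y = 2*4*-0.0677 = -0.5417
  x_3 = -2.4054 - 0.1*-4.8109 = -1.9244
  y_3 = -0.0677 - 0.1*-0.5417 = -0.0135
f(-1.9244, -0.0135) = 1*(-1.9244)^2 + 4*(-0.0135)^2 = 3.7039


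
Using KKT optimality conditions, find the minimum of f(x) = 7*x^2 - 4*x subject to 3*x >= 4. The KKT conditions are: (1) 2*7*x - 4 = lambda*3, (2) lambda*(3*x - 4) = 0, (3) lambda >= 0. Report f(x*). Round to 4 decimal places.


Step 1: Try lambda = 0 (constraint inactive).
x_unc = 4/(2*7) = 0.2857
Check: 3*0.2857 = 0.8571 < 4 -- violated!
Step 2: Constraint must be active: 3*x = 4
x* = 4/3 = 1.3333 (rounded; the exact value 4/3 is used below)
lambda = (2*7*(4/3) - 4)/3 = 4.8889
Step 3: Compute optimal value.
f(x*) = 7*(4/3)^2 - 4*(4/3) = 7.1111


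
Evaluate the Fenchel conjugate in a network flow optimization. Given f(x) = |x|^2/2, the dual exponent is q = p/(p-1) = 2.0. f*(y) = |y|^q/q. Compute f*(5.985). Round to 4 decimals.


The conjugate exponent q satisfies 1/p + 1/q = 1.
p = 2, so q = 2/(2 - 1) = 2.0
|y|^q = 5.985^2.0 = 35.8202
f*(5.985) = 35.8202 / 2.0 = 17.9101


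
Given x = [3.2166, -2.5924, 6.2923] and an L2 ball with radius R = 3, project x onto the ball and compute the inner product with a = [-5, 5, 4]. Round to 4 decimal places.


Step 1: Compute ||x|| (intermediates to 6 decimals).
||x|| = sqrt(3.2166^2 + (-2.5924)^2 + 6.2923^2) = 7.52729
Step 2: Project.
Since ||x|| > R, scale = R/||x|| = 3/7.52729 = 0.39855, proj(x) = scale * x
proj(x) = [1.281976, -1.033201, 2.507796]
Step 3: Dot product.
a^T * proj(x) = -5*1.281976 + 5*(-1.033201) + 4*2.507796 = -1.5447


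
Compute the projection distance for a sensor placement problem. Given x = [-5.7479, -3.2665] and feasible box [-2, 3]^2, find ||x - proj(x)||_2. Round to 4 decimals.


Project each component onto [-2, 3].
clip(-5.7479) = -2.0, clip(-3.2665) = -2.0
Projection = [-2.0, -2.0]
Squared diffs: [14.0468, 1.604]
Distance = sqrt(15.6508) = 3.9561


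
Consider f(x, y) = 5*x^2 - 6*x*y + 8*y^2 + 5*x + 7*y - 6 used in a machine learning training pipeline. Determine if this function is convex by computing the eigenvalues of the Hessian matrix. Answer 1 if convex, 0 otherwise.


The Hessian of f(x,y) = 5*x^2 - 6*x*y + 8*y^2 + 5*x + 7*y - 6 is:
H = [[10, -6], [-6, 16]]
Trace = 10 + 16 = 26
Determinant = 10*16 - (-6)^2 = 124
Discriminant = (26)^2 - 4*124 = 180.0
Eigenvalues: lambda_1 = 6.2918, lambda_2 = 19.7082
The function is convex.

1


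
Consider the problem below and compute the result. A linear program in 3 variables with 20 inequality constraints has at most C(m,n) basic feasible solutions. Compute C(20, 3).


Each vertex corresponds to some choice of n active constraints out of m, so the number of vertices is at most C(m, n) = m! / (n!(m-n)!).
m = 20, n = 3
Numerator: 20 * 19 * 18
Denominator: 3! = 6
C(20, 3) = 1140


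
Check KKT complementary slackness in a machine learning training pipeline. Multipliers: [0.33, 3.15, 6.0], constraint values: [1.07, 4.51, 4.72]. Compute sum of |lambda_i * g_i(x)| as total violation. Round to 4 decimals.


KKT complementary slackness check:
lambda_1 * g_1 = 0.33 * 1.07 = 0.3531
lambda_2 * g_2 = 3.15 * 4.51 = 14.2065
lambda_3 * g_3 = 6.0 * 4.72 = 28.32
Total violation = 0.3531 + 14.2065 + 28.32 = 42.8796


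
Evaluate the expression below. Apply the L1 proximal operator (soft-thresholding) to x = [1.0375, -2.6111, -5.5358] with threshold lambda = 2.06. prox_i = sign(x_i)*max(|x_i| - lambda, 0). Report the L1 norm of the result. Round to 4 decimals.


Soft-thresholding with lambda = 2.06:
prox(1.0375) = sign(1.0375)*max(|1.0375| - 2.06, 0) = 0.0
prox(-2.6111) = sign(-2.6111)*max(|-2.6111| - 2.06, 0) = -0.5511
prox(-5.5358) = sign(-5.5358)*max(|-5.5358| - 2.06, 0) = -3.4758
prox(x) = [0.0, -0.5511, -3.4758]
||prox(x)||_1 = 0.0 + 0.5511 + 3.4758 = 4.0269


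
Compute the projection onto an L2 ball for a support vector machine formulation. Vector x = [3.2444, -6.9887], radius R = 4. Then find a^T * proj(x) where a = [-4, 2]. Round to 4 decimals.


Step 1: Compute ||x|| (intermediates to 6 decimals).
||x|| = sqrt(3.2444^2 + (-6.9887)^2) = 7.705067
Step 2: Project.
Since ||x|| > R, scale = R/||x|| = 4/7.705067 = 0.519139, proj(x) = scale * x
proj(x) = [1.684295, -3.628107]
Step 3: Dot product.
a^T * proj(x) = -4*1.684295 + 2*(-3.628107) = -13.9934


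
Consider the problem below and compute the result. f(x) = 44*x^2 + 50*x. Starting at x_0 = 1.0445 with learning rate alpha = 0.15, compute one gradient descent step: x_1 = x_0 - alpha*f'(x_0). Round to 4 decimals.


We compute the gradient at x_0 and apply the update.
f'(x) = 88*x + 50
f'(1.0445) = 88*1.0445 + 50 = 141.916
x_1 = 1.0445 - 0.15*141.916 = -20.2429


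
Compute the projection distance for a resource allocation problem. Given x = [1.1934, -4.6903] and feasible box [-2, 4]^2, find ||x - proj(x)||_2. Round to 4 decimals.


Project each component onto [-2, 4].
clip(1.1934) = 1.1934, clip(-4.6903) = -2.0
Projection = [1.1934, -2.0]
Squared diffs: [0.0, 7.2377]
Distance = sqrt(7.2377) = 2.6903


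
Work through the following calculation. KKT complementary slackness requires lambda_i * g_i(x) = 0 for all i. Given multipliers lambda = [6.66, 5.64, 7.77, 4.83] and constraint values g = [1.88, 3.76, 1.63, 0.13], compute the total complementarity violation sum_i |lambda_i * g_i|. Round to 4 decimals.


KKT complementary slackness check:
lambda_1 * g_1 = 6.66 * 1.88 = 12.5208
lambda_2 * g_2 = 5.64 * 3.76 = 21.2064
lambda_3 * g_3 = 7.77 * 1.63 = 12.6651
lambda_4 * g_4 = 4.83 * 0.13 = 0.6279
Total violation = 12.5208 + 21.2064 + 12.6651 + 0.6279 = 47.0202


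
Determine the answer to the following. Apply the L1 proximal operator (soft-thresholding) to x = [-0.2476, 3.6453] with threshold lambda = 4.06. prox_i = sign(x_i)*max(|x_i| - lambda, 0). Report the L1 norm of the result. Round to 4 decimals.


Soft-thresholding with lambda = 4.06:
prox(-0.2476) = sign(-0.2476)*max(|-0.2476| - 4.06, 0) = 0.0
prox(3.6453) = sign(3.6453)*max(|3.6453| - 4.06, 0) = 0.0
prox(x) = [0.0, 0.0]
||prox(x)||_1 = 0.0 + 0.0 = 0.0


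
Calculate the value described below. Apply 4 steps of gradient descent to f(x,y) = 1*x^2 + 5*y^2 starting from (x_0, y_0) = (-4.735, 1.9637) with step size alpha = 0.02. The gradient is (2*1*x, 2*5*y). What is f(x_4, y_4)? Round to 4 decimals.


Gradient descent on f(x,y) = 1*x^2 + 5*y^2.
Starting point: (-4.735, 1.9637), alpha = 0.02
Step 1: grad_x = 2*1*-4.735 = -9.47, grad_y = 2*5*1.9637 = 19.637
  x_1 = -4.735 - 0.02*-9.47 = -4.5456
  y_1 = 1.9637 - 0.02*19.637 = 1.571
Step 2: grad_x = 2*1*-4.5456 = -9.0912, grad_y = 2*5*1.571 = 15.7096
  x_2 = -4.5456 - 0.02*-9.0912 = -4.3638
  y_2 = 1.571 - 0.02*15.7096 = 1.2568
Step 3: grad_x = 2*1*-4.3638 = -8.7276, grad_y = 2*5*1.2568 = 12.5677
  x_3 = -4.3638 - 0.02*-8.7276 = -4.1892
  y_3 = 1.2568 - 0.02*12.5677 = 1.0054
Step 4: grad_x = 2*1*-4.1892 = -8.3784, grad_y = 2*5*1.0054 = 10.0541
  x_4 = -4.1892 - 0.02*-8.3784 = -4.0217
  y_4 = 1.0054 - 0.02*10.0541 = 0.8043
f(-4.0217, 0.8043) = 1*(-4.0217)^2 + 5*0.8043^2 = 19.4085


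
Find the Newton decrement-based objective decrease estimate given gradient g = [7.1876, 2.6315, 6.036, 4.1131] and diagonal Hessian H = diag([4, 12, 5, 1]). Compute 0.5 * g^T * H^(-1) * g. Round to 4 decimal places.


Step 1: H is diagonal, so H^(-1) * g = [1.7969, 0.2193, 1.2072, 4.1131].
Step 2: g^T H^(-1) g = sum_i g_i^2 / H_ii
  = (7.1876)^2/4 + (2.6315)^2/12 + (6.036)^2/5 + (4.1131)^2/1
  = 12.9154 + 0.5771 + 7.2867 + 16.9176 = 37.6967
Step 3: Objective decrease = 0.5 * g^T H^(-1) g = 18.8484


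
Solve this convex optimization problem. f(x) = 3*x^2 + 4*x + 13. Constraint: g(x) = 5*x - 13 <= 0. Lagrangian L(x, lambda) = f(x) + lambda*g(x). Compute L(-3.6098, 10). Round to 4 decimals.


Step 1: Evaluate f(x).
f(-3.6098) = 3*(-3.6098)^2 + 4*(-3.6098) + 13 = 37.6528
Step 2: Evaluate g(x).
g(-3.6098) = 5*-3.6098 - 13 = -31.049
Step 3: Compute Lagrangian.
L = 37.6528 + 10*-31.049 = -272.8372


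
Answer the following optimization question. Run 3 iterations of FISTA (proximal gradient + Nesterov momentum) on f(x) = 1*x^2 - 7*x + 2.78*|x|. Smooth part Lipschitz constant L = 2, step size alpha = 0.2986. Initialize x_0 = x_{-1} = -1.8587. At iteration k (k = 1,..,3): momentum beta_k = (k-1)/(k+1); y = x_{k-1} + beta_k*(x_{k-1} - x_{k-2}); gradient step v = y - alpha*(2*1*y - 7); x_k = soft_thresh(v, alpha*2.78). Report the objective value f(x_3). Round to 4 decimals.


FISTA on f(x) = 1*x^2 - 7*x + 2.78*|x|
L = 2, alpha = 0.2986
Iteration 1: beta = 0.0, y = -1.8587 + 0.0*(-1.8587 + 1.8587) = -1.8587
  grad(y) = -10.7174, v = y - alpha*grad = 1.3415
  prox(v) = soft_thresh(1.3415, 0.8301) = 0.5114
Iteration 2: beta = 0.3333, y = 0.5114 + 0.3333*(0.5114 + 1.8587) = 1.3014
  grad(y) = -4.3971, v = y - alpha*grad = 2.6144
  prox(v) = soft_thresh(2.6144, 0.8301) = 1.7843
Iteration 3: beta = 0.5, y = 1.7843 + 0.5*(1.7843 - 0.5114) = 2.4208
  grad(y) = -2.1585, v = y - alpha*grad = 3.0653
  prox(v) = soft_thresh(3.0653, 0.8301) = 2.2352
f(x_3) = 1*2.2352^2 - 7*2.2352 + 2.78*|2.2352| = -4.4364


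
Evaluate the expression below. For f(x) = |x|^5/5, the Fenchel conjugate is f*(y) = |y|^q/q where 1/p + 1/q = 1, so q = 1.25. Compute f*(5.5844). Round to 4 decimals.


The conjugate exponent q satisfies 1/p + 1/q = 1.
p = 5, so q = 5/(5 - 1) = 1.25
|y|^q = 5.5844^1.25 = 8.5846
f*(5.5844) = 8.5846 / 1.25 = 6.8677


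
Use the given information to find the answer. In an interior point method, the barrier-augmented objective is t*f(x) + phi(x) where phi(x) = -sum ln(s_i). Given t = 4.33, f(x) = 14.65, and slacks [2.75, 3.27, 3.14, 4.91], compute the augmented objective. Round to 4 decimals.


Step 1: Compute log-barrier.
ln values: [1.0116, 1.1848, 1.1442, 1.5913]
phi = -(1.0116 + 1.1848 + 1.1442 + 1.5913) = -4.9319
Step 2: Compute augmented objective.
t*f(x) = 4.33*14.65 = 63.4345
Total = 63.4345 - 4.9319 = 58.5026


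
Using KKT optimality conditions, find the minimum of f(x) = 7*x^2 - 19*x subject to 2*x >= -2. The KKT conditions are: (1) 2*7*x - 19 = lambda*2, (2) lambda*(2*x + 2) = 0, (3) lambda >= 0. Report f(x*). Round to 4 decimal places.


Step 1: Try lambda = 0 (constraint inactive).
Stationarity: 2*7*x - 19 = 0
x* = 19/(2*7) = 19/14 = 1.3571 (rounded; the exact value 19/14 is used below)
Check constraint: 2*1.3571 = 2.7142 >= -2 -- satisfied.
Step 2: Compute optimal value.
f(x*) = 7*(19/14)^2 - 19*(19/14) = -12.8929


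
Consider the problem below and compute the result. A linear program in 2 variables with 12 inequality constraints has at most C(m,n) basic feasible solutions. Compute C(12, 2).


Each vertex corresponds to some choice of n active constraints out of m, so the number of vertices is at most C(m, n) = m! / (n!(m-n)!).
m = 12, n = 2
Numerator: 12 * 11
Denominator: 2! = 2
C(12, 2) = 66


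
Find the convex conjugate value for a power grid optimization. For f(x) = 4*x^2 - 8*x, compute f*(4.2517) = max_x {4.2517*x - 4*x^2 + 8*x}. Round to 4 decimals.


f*(y) = sup_x {y*x - a*x^2 - b*x} = sup_x {(y-b)*x - a*x^2}
FOC: (y - b) - 2a*x = 0 => x* = (y - b)/(2a)
x* = (4.2517 + 8)/(2*4) = 1.5315
f*(4.2517) = (y-b)^2/(4a) = (4.2517 + 8)^2/(4*4)
= 150.1042/16 = 9.3815


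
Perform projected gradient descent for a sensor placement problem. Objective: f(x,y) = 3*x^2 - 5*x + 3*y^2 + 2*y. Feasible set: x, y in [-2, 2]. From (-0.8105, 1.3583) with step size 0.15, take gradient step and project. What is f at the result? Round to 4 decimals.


Step 1: Compute gradient at (-0.8105, 1.3583).
grad_x = 2*3*-0.8105 - 5 = -9.863
grad_y = 2*3*1.3583 + 2 = 10.1498
Step 2: Gradient step.
x_raw = -0.8105 - 0.15*-9.863 = 0.669
y_raw = 1.3583 - 0.15*10.1498 = -0.1642
Step 3: Project onto [-2, 2].
x_proj = clip(0.669) = 0.669
y_proj = clip(-0.1642) = -0.1642
Step 4: Evaluate f.
f(0.669, -0.1642) = -2.2498


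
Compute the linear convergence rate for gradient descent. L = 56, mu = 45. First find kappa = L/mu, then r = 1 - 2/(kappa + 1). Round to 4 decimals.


Step 1: Compute the condition number.
kappa = L/mu = 56/45 = 1.2444
Step 2: Compute the convergence rate.
r = 1 - 2/(kappa + 1) = 1 - 2*mu/(L + mu) = (L - mu)/(L + mu) = 11/101 = 0.1089


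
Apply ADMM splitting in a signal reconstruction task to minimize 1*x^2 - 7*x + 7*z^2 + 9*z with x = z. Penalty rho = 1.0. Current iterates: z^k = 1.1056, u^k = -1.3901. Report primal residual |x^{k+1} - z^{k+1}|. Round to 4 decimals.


ADMM iteration with rho = 1.0, z^k = 1.1056, u^k = -1.3901
Step 1: x-update.
Minimize 1*x^2 - 7*x + (1.0/2)*(x - 1.1056 - 1.3901)^2
FOC: (2*1 + 1.0)*x = 7 + 1.0*(1.1056 + 1.3901)
x^{k+1} = 3.1652
Step 2: z-update.
Minimize 7*z^2 + 9*z + (1.0/2)*(3.1652 - z - 1.3901)^2
FOC: (2*7 + 1.0)*z = -9 + 1.0*(3.1652 - 1.3901)
z^{k+1} = -0.4817
Step 3: u-update.
u^{k+1} = -1.3901 + 3.1652 + 0.4817 = 2.2568
Step 4: Primal residual = |3.1652 + 0.4817| = 3.6469
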